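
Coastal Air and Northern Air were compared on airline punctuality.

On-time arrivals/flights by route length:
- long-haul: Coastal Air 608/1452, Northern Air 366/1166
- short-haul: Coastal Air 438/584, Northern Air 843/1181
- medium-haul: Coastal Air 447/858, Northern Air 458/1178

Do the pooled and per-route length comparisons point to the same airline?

Yes

Long-haul: Coastal Air 608/1452 = 41.9%, Northern Air 366/1166 = 31.4% → Coastal Air
Short-haul: Coastal Air 438/584 = 75.0%, Northern Air 843/1181 = 71.4% → Coastal Air
Medium-haul: Coastal Air 447/858 = 52.1%, Northern Air 458/1178 = 38.9% → Coastal Air
Overall: Coastal Air 1493/2894 = 51.6%, Northern Air 1667/3525 = 47.3% → Coastal Air
Coastal Air wins overall and in every route group — no reversal.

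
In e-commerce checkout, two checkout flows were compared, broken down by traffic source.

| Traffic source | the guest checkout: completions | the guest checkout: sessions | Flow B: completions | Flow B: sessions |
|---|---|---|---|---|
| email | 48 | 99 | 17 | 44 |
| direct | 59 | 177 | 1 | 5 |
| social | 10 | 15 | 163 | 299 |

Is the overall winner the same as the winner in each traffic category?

Email: the guest checkout 48/99 = 48.5%, Flow B 17/44 = 38.6% → the guest checkout
Direct: the guest checkout 59/177 = 33.3%, Flow B 1/5 = 20.0% → the guest checkout
Social: the guest checkout 10/15 = 66.7%, Flow B 163/299 = 54.5% → the guest checkout
Overall: the guest checkout 117/291 = 40.2%, Flow B 181/348 = 52.0% → Flow B
The guest checkout wins each traffic group but Flow B wins overall — the comparison reverses. The guest checkout's sessions skew toward direct, which has a lower base rate.

No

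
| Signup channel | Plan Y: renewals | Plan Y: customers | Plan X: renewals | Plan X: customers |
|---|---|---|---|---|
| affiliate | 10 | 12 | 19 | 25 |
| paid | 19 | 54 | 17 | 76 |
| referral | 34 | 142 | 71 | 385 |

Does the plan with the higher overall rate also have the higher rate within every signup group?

Yes

Affiliate: Plan Y 10/12 = 83.3%, Plan X 19/25 = 76.0% → Plan Y
Paid: Plan Y 19/54 = 35.2%, Plan X 17/76 = 22.4% → Plan Y
Referral: Plan Y 34/142 = 23.9%, Plan X 71/385 = 18.4% → Plan Y
Overall: Plan Y 63/208 = 30.3%, Plan X 107/486 = 22.0% → Plan Y
Plan Y wins overall and in every signup group — no reversal.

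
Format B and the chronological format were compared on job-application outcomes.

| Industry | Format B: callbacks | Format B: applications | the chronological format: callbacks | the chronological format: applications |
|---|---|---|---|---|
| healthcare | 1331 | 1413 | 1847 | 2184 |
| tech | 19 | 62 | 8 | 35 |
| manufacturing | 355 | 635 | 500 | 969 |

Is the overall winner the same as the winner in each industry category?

Healthcare: Format B 1331/1413 = 94.2%, the chronological format 1847/2184 = 84.6% → Format B
Tech: Format B 19/62 = 30.6%, the chronological format 8/35 = 22.9% → Format B
Manufacturing: Format B 355/635 = 55.9%, the chronological format 500/969 = 51.6% → Format B
Overall: Format B 1705/2110 = 80.8%, the chronological format 2355/3188 = 73.9% → Format B
Format B wins overall and in every industry group — no reversal.

Yes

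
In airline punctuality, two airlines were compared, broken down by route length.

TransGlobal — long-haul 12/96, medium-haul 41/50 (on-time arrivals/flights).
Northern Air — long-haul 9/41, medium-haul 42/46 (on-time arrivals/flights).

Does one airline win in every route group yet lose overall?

Long-haul: TransGlobal 12/96 = 12.5%, Northern Air 9/41 = 22.0% → Northern Air
Medium-haul: TransGlobal 41/50 = 82.0%, Northern Air 42/46 = 91.3% → Northern Air
Overall: TransGlobal 53/146 = 36.3%, Northern Air 51/87 = 58.6% → Northern Air
Northern Air wins overall and in every route group — no reversal.

No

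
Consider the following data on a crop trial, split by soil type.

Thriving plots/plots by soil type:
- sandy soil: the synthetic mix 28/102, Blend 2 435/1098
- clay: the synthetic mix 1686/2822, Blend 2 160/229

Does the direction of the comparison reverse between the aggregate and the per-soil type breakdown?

Yes

Sandy soil: the synthetic mix 28/102 = 27.5%, Blend 2 435/1098 = 39.6% → Blend 2
Clay: the synthetic mix 1686/2822 = 59.7%, Blend 2 160/229 = 69.9% → Blend 2
Overall: the synthetic mix 1714/2924 = 58.6%, Blend 2 595/1327 = 44.8% → the synthetic mix
Blend 2 wins each soil group but the synthetic mix wins overall — the comparison reverses. Blend 2's plots skew toward sandy soil, which has a lower base rate.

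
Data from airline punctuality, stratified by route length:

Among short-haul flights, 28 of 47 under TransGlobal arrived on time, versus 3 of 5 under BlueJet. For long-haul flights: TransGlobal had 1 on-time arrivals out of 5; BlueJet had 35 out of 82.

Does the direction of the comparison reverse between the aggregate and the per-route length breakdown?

Short-haul: TransGlobal 28/47 = 59.6%, BlueJet 3/5 = 60.0% → BlueJet
Long-haul: TransGlobal 1/5 = 20.0%, BlueJet 35/82 = 42.7% → BlueJet
Overall: TransGlobal 29/52 = 55.8%, BlueJet 38/87 = 43.7% → TransGlobal
BlueJet wins each route group but TransGlobal wins overall — the comparison reverses. BlueJet's flights skew toward long-haul, which has a lower base rate.

Yes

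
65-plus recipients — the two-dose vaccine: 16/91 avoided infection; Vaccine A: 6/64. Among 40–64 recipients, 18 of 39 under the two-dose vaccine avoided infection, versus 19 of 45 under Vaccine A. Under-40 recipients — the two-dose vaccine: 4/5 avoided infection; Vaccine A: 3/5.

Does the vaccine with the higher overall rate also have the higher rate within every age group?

Yes

65-plus: the two-dose vaccine 16/91 = 17.6%, Vaccine A 6/64 = 9.4% → the two-dose vaccine
40–64: the two-dose vaccine 18/39 = 46.2%, Vaccine A 19/45 = 42.2% → the two-dose vaccine
Under-40: the two-dose vaccine 4/5 = 80.0%, Vaccine A 3/5 = 60.0% → the two-dose vaccine
Overall: the two-dose vaccine 38/135 = 28.1%, Vaccine A 28/114 = 24.6% → the two-dose vaccine
The two-dose vaccine wins overall and in every age group — no reversal.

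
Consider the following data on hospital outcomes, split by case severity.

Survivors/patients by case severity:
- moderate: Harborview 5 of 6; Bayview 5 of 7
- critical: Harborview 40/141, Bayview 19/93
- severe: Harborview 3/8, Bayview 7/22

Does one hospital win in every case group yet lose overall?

Moderate: Harborview 5/6 = 83.3%, Bayview 5/7 = 71.4% → Harborview
Critical: Harborview 40/141 = 28.4%, Bayview 19/93 = 20.4% → Harborview
Severe: Harborview 3/8 = 37.5%, Bayview 7/22 = 31.8% → Harborview
Overall: Harborview 48/155 = 31.0%, Bayview 31/122 = 25.4% → Harborview
Harborview wins overall and in every case group — no reversal.

No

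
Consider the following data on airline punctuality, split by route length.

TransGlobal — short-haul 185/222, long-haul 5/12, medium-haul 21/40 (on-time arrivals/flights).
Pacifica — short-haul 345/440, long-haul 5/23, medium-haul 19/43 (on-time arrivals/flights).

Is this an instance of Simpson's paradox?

No

Short-haul: TransGlobal 185/222 = 83.3%, Pacifica 345/440 = 78.4% → TransGlobal
Long-haul: TransGlobal 5/12 = 41.7%, Pacifica 5/23 = 21.7% → TransGlobal
Medium-haul: TransGlobal 21/40 = 52.5%, Pacifica 19/43 = 44.2% → TransGlobal
Overall: TransGlobal 211/274 = 77.0%, Pacifica 369/506 = 72.9% → TransGlobal
TransGlobal wins overall and in every route group — no reversal.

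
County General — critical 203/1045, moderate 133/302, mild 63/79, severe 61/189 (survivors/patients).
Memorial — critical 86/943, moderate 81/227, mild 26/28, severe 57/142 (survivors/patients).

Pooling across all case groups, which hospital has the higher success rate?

County General

Critical: County General 203/1045 = 19.4%, Memorial 86/943 = 9.1% → County General
Moderate: County General 133/302 = 44.0%, Memorial 81/227 = 35.7% → County General
Mild: County General 63/79 = 79.7%, Memorial 26/28 = 92.9% → Memorial
Severe: County General 61/189 = 32.3%, Memorial 57/142 = 40.1% → Memorial
Overall: County General 460/1615 = 28.5%, Memorial 250/1340 = 18.7% → County General
(Neither sweeps every case group, but County General has the higher pooled rate.)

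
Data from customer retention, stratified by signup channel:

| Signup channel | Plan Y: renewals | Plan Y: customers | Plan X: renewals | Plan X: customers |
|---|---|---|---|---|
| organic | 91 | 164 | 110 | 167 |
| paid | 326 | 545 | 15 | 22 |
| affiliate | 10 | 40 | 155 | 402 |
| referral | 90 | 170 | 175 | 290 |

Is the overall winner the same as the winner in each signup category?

No

Organic: Plan Y 91/164 = 55.5%, Plan X 110/167 = 65.9% → Plan X
Paid: Plan Y 326/545 = 59.8%, Plan X 15/22 = 68.2% → Plan X
Affiliate: Plan Y 10/40 = 25.0%, Plan X 155/402 = 38.6% → Plan X
Referral: Plan Y 90/170 = 52.9%, Plan X 175/290 = 60.3% → Plan X
Overall: Plan Y 517/919 = 56.3%, Plan X 455/881 = 51.6% → Plan Y
Plan X wins each signup group but Plan Y wins overall — the comparison reverses. Plan X's customers skew toward affiliate, which has a lower base rate.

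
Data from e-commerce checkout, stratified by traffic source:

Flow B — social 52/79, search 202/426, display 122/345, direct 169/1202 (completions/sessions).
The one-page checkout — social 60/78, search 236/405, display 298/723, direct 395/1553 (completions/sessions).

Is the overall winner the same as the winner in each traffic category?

Yes

Social: Flow B 52/79 = 65.8%, the one-page checkout 60/78 = 76.9% → the one-page checkout
Search: Flow B 202/426 = 47.4%, the one-page checkout 236/405 = 58.3% → the one-page checkout
Display: Flow B 122/345 = 35.4%, the one-page checkout 298/723 = 41.2% → the one-page checkout
Direct: Flow B 169/1202 = 14.1%, the one-page checkout 395/1553 = 25.4% → the one-page checkout
Overall: Flow B 545/2052 = 26.6%, the one-page checkout 989/2759 = 35.8% → the one-page checkout
The one-page checkout wins overall and in every traffic group — no reversal.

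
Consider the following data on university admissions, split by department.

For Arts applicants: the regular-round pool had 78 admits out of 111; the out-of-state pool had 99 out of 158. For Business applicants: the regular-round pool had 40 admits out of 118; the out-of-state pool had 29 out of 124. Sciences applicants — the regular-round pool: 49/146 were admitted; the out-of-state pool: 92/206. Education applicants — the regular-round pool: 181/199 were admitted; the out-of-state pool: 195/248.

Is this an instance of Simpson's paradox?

Arts: the regular-round pool 78/111 = 70.3%, the out-of-state pool 99/158 = 62.7% → the regular-round pool
Business: the regular-round pool 40/118 = 33.9%, the out-of-state pool 29/124 = 23.4% → the regular-round pool
Sciences: the regular-round pool 49/146 = 33.6%, the out-of-state pool 92/206 = 44.7% → the out-of-state pool
Education: the regular-round pool 181/199 = 91.0%, the out-of-state pool 195/248 = 78.6% → the regular-round pool
Overall: the regular-round pool 348/574 = 60.6%, the out-of-state pool 415/736 = 56.4% → the regular-round pool
Neither sweeps: the regular-round pool wins 3 of 4 groups, the out-of-state pool wins 1. The regular-round pool wins overall but not every group — no Simpson reversal.

No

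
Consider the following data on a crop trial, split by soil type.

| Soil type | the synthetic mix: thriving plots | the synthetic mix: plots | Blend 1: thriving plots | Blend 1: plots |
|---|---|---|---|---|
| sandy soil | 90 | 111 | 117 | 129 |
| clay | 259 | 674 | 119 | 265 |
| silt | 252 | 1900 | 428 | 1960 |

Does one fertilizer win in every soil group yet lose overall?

No

Sandy soil: the synthetic mix 90/111 = 81.1%, Blend 1 117/129 = 90.7% → Blend 1
Clay: the synthetic mix 259/674 = 38.4%, Blend 1 119/265 = 44.9% → Blend 1
Silt: the synthetic mix 252/1900 = 13.3%, Blend 1 428/1960 = 21.8% → Blend 1
Overall: the synthetic mix 601/2685 = 22.4%, Blend 1 664/2354 = 28.2% → Blend 1
Blend 1 wins overall and in every soil group — no reversal.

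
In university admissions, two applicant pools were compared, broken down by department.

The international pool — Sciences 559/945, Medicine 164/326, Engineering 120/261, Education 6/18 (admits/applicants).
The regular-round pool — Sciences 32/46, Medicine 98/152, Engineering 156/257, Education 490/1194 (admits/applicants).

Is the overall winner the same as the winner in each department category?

No

Sciences: the international pool 559/945 = 59.2%, the regular-round pool 32/46 = 69.6% → the regular-round pool
Medicine: the international pool 164/326 = 50.3%, the regular-round pool 98/152 = 64.5% → the regular-round pool
Engineering: the international pool 120/261 = 46.0%, the regular-round pool 156/257 = 60.7% → the regular-round pool
Education: the international pool 6/18 = 33.3%, the regular-round pool 490/1194 = 41.0% → the regular-round pool
Overall: the international pool 849/1550 = 54.8%, the regular-round pool 776/1649 = 47.1% → the international pool
The regular-round pool wins each department group but the international pool wins overall — the comparison reverses. The regular-round pool's applicants skew toward Education, which has a lower base rate.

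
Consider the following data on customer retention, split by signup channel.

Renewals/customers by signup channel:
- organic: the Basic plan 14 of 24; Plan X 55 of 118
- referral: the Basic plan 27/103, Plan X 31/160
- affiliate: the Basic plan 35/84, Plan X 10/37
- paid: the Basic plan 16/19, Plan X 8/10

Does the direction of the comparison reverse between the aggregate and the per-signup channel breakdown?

Organic: the Basic plan 14/24 = 58.3%, Plan X 55/118 = 46.6% → the Basic plan
Referral: the Basic plan 27/103 = 26.2%, Plan X 31/160 = 19.4% → the Basic plan
Affiliate: the Basic plan 35/84 = 41.7%, Plan X 10/37 = 27.0% → the Basic plan
Paid: the Basic plan 16/19 = 84.2%, Plan X 8/10 = 80.0% → the Basic plan
Overall: the Basic plan 92/230 = 40.0%, Plan X 104/325 = 32.0% → the Basic plan
The Basic plan wins overall and in every signup group — no reversal.

No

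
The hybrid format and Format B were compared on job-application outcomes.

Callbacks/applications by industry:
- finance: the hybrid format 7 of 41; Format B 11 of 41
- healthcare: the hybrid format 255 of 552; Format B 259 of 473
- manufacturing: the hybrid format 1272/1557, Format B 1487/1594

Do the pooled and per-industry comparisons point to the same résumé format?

Yes

Finance: the hybrid format 7/41 = 17.1%, Format B 11/41 = 26.8% → Format B
Healthcare: the hybrid format 255/552 = 46.2%, Format B 259/473 = 54.8% → Format B
Manufacturing: the hybrid format 1272/1557 = 81.7%, Format B 1487/1594 = 93.3% → Format B
Overall: the hybrid format 1534/2150 = 71.3%, Format B 1757/2108 = 83.3% → Format B
Format B wins overall and in every industry group — no reversal.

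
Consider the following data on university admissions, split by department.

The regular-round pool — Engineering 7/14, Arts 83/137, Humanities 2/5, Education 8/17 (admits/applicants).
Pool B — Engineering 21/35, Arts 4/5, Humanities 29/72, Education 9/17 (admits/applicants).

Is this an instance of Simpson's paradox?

Yes

Engineering: the regular-round pool 7/14 = 50.0%, Pool B 21/35 = 60.0% → Pool B
Arts: the regular-round pool 83/137 = 60.6%, Pool B 4/5 = 80.0% → Pool B
Humanities: the regular-round pool 2/5 = 40.0%, Pool B 29/72 = 40.3% → Pool B
Education: the regular-round pool 8/17 = 47.1%, Pool B 9/17 = 52.9% → Pool B
Overall: the regular-round pool 100/173 = 57.8%, Pool B 63/129 = 48.8% → the regular-round pool
Pool B wins each department group but the regular-round pool wins overall — the comparison reverses. Pool B's applicants skew toward Humanities, which has a lower base rate.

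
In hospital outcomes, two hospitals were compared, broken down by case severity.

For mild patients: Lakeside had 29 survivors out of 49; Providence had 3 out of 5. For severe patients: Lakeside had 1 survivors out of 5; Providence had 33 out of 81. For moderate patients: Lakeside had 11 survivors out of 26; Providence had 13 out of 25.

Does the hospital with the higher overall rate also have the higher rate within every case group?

Mild: Lakeside 29/49 = 59.2%, Providence 3/5 = 60.0% → Providence
Severe: Lakeside 1/5 = 20.0%, Providence 33/81 = 40.7% → Providence
Moderate: Lakeside 11/26 = 42.3%, Providence 13/25 = 52.0% → Providence
Overall: Lakeside 41/80 = 51.2%, Providence 49/111 = 44.1% → Lakeside
Providence wins each case group but Lakeside wins overall — the comparison reverses. Providence's patients skew toward severe, which has a lower base rate.

No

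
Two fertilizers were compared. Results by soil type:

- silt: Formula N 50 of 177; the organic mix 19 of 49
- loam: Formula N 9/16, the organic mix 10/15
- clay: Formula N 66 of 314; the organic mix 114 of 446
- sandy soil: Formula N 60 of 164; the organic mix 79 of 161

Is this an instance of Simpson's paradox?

No

Silt: Formula N 50/177 = 28.2%, the organic mix 19/49 = 38.8% → the organic mix
Loam: Formula N 9/16 = 56.2%, the organic mix 10/15 = 66.7% → the organic mix
Clay: Formula N 66/314 = 21.0%, the organic mix 114/446 = 25.6% → the organic mix
Sandy soil: Formula N 60/164 = 36.6%, the organic mix 79/161 = 49.1% → the organic mix
Overall: Formula N 185/671 = 27.6%, the organic mix 222/671 = 33.1% → the organic mix
The organic mix wins overall and in every soil group — no reversal.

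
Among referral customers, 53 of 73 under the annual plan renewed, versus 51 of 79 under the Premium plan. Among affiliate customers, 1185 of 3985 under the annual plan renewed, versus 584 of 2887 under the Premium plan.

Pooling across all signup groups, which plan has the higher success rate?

the annual plan

Referral: the annual plan 53/73 = 72.6%, the Premium plan 51/79 = 64.6% → the annual plan
Affiliate: the annual plan 1185/3985 = 29.7%, the Premium plan 584/2887 = 20.2% → the annual plan
Overall: the annual plan 1238/4058 = 30.5%, the Premium plan 635/2966 = 21.4% → the annual plan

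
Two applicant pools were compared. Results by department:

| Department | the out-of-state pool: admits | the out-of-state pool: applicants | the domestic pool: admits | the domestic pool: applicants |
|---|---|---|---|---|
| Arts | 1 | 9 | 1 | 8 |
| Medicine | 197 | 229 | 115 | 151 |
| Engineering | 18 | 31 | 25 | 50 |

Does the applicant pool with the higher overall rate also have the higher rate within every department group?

No

Arts: the out-of-state pool 1/9 = 11.1%, the domestic pool 1/8 = 12.5% → the domestic pool
Medicine: the out-of-state pool 197/229 = 86.0%, the domestic pool 115/151 = 76.2% → the out-of-state pool
Engineering: the out-of-state pool 18/31 = 58.1%, the domestic pool 25/50 = 50.0% → the out-of-state pool
Overall: the out-of-state pool 216/269 = 80.3%, the domestic pool 141/209 = 67.5% → the out-of-state pool
Neither sweeps: the out-of-state pool wins 2 of 3 groups, the domestic pool wins 1. The out-of-state pool wins overall but not every group — no Simpson reversal.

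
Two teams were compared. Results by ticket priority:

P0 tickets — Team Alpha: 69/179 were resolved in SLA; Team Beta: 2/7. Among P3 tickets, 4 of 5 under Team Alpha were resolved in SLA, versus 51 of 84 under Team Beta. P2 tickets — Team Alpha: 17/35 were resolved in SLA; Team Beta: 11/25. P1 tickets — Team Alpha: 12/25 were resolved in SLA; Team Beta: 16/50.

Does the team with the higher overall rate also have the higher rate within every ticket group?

P0: Team Alpha 69/179 = 38.5%, Team Beta 2/7 = 28.6% → Team Alpha
P3: Team Alpha 4/5 = 80.0%, Team Beta 51/84 = 60.7% → Team Alpha
P2: Team Alpha 17/35 = 48.6%, Team Beta 11/25 = 44.0% → Team Alpha
P1: Team Alpha 12/25 = 48.0%, Team Beta 16/50 = 32.0% → Team Alpha
Overall: Team Alpha 102/244 = 41.8%, Team Beta 80/166 = 48.2% → Team Beta
Team Alpha wins each ticket group but Team Beta wins overall — the comparison reverses. Team Alpha's tickets skew toward P0, which has a lower base rate.

No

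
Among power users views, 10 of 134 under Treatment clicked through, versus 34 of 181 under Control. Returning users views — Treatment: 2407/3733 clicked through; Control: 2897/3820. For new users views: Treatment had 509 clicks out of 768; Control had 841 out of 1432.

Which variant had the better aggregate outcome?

Power users: Treatment 10/134 = 7.5%, Control 34/181 = 18.8% → Control
Returning users: Treatment 2407/3733 = 64.5%, Control 2897/3820 = 75.8% → Control
New users: Treatment 509/768 = 66.3%, Control 841/1432 = 58.7% → Treatment
Overall: Treatment 2926/4635 = 63.1%, Control 3772/5433 = 69.4% → Control
(Neither sweeps every user group, but Control has the higher pooled rate.)

Control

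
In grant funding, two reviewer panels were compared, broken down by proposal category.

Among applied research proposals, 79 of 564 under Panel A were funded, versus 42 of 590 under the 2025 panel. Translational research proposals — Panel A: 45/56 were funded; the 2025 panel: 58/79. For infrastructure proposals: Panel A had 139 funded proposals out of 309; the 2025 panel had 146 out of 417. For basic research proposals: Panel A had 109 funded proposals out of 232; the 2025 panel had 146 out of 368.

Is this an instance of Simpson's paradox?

No

Applied research: Panel A 79/564 = 14.0%, the 2025 panel 42/590 = 7.1% → Panel A
Translational research: Panel A 45/56 = 80.4%, the 2025 panel 58/79 = 73.4% → Panel A
Infrastructure: Panel A 139/309 = 45.0%, the 2025 panel 146/417 = 35.0% → Panel A
Basic research: Panel A 109/232 = 47.0%, the 2025 panel 146/368 = 39.7% → Panel A
Overall: Panel A 372/1161 = 32.0%, the 2025 panel 392/1454 = 27.0% → Panel A
Panel A wins overall and in every proposal group — no reversal.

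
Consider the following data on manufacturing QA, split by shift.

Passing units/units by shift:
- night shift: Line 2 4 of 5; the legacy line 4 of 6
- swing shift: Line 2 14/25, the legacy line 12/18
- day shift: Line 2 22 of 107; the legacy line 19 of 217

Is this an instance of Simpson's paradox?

No

Night shift: Line 2 4/5 = 80.0%, the legacy line 4/6 = 66.7% → Line 2
Swing shift: Line 2 14/25 = 56.0%, the legacy line 12/18 = 66.7% → the legacy line
Day shift: Line 2 22/107 = 20.6%, the legacy line 19/217 = 8.8% → Line 2
Overall: Line 2 40/137 = 29.2%, the legacy line 35/241 = 14.5% → Line 2
Neither sweeps: Line 2 wins 2 of 3 groups, the legacy line wins 1. Line 2 wins overall but not every group — no Simpson reversal.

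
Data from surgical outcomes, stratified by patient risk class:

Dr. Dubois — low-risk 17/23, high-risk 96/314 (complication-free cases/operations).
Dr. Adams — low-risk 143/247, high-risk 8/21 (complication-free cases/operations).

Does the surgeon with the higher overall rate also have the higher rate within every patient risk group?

Low-risk: Dr. Dubois 17/23 = 73.9%, Dr. Adams 143/247 = 57.9% → Dr. Dubois
High-risk: Dr. Dubois 96/314 = 30.6%, Dr. Adams 8/21 = 38.1% → Dr. Adams
Overall: Dr. Dubois 113/337 = 33.5%, Dr. Adams 151/268 = 56.3% → Dr. Adams
Neither sweeps: Dr. Dubois wins 1 of 2 groups, Dr. Adams wins 1. Dr. Adams wins overall but not every group — no Simpson reversal.

No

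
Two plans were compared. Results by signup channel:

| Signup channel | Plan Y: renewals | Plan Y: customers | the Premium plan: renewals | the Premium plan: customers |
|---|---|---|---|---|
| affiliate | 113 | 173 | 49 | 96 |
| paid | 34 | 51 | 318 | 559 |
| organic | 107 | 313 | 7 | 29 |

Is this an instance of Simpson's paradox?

Yes

Affiliate: Plan Y 113/173 = 65.3%, the Premium plan 49/96 = 51.0% → Plan Y
Paid: Plan Y 34/51 = 66.7%, the Premium plan 318/559 = 56.9% → Plan Y
Organic: Plan Y 107/313 = 34.2%, the Premium plan 7/29 = 24.1% → Plan Y
Overall: Plan Y 254/537 = 47.3%, the Premium plan 374/684 = 54.7% → the Premium plan
Plan Y wins each signup group but the Premium plan wins overall — the comparison reverses. Plan Y's customers skew toward organic, which has a lower base rate.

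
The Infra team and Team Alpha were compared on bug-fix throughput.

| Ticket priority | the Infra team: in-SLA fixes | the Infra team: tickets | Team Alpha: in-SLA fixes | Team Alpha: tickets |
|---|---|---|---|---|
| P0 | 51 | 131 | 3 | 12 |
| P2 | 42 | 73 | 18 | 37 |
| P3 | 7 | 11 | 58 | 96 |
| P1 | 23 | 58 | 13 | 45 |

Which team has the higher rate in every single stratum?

the Infra team

P0: the Infra team 51/131 = 38.9%, Team Alpha 3/12 = 25.0% → the Infra team
P2: the Infra team 42/73 = 57.5%, Team Alpha 18/37 = 48.6% → the Infra team
P3: the Infra team 7/11 = 63.6%, Team Alpha 58/96 = 60.4% → the Infra team
P1: the Infra team 23/58 = 39.7%, Team Alpha 13/45 = 28.9% → the Infra team
The Infra team has the higher rate in all 4 groups.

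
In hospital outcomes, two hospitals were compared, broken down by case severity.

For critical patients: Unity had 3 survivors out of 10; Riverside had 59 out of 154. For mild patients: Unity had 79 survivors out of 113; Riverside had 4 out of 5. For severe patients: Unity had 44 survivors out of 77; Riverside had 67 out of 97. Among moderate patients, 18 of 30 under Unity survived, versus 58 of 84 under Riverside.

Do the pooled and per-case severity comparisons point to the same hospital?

Critical: Unity 3/10 = 30.0%, Riverside 59/154 = 38.3% → Riverside
Mild: Unity 79/113 = 69.9%, Riverside 4/5 = 80.0% → Riverside
Severe: Unity 44/77 = 57.1%, Riverside 67/97 = 69.1% → Riverside
Moderate: Unity 18/30 = 60.0%, Riverside 58/84 = 69.0% → Riverside
Overall: Unity 144/230 = 62.6%, Riverside 188/340 = 55.3% → Unity
Riverside wins each case group but Unity wins overall — the comparison reverses. Riverside's patients skew toward critical, which has a lower base rate.

No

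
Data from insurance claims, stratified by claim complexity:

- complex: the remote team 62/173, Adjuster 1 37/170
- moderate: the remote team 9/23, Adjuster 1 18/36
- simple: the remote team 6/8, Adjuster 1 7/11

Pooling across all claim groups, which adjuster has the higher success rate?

Complex: the remote team 62/173 = 35.8%, Adjuster 1 37/170 = 21.8% → the remote team
Moderate: the remote team 9/23 = 39.1%, Adjuster 1 18/36 = 50.0% → Adjuster 1
Simple: the remote team 6/8 = 75.0%, Adjuster 1 7/11 = 63.6% → the remote team
Overall: the remote team 77/204 = 37.7%, Adjuster 1 62/217 = 28.6% → the remote team
(Neither sweeps every claim group, but the remote team has the higher pooled rate.)

the remote team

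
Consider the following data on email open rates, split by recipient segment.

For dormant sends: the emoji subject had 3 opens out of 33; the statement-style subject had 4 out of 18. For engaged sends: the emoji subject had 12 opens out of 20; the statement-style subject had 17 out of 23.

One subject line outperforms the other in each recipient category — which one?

Dormant: the emoji subject 3/33 = 9.1%, the statement-style subject 4/18 = 22.2% → the statement-style subject
Engaged: the emoji subject 12/20 = 60.0%, the statement-style subject 17/23 = 73.9% → the statement-style subject
The statement-style subject has the higher rate in both groups.

the statement-style subject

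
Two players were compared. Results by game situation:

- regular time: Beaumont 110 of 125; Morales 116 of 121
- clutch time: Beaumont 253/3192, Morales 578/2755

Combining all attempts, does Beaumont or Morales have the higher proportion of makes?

Morales

Regular time: Beaumont 110/125 = 88.0%, Morales 116/121 = 95.9% → Morales
Clutch time: Beaumont 253/3192 = 7.9%, Morales 578/2755 = 21.0% → Morales
Overall: Beaumont 363/3317 = 10.9%, Morales 694/2876 = 24.1% → Morales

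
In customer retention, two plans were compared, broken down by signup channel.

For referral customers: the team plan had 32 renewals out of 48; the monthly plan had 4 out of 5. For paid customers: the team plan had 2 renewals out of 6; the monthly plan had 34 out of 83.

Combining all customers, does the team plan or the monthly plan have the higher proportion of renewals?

Referral: the team plan 32/48 = 66.7%, the monthly plan 4/5 = 80.0% → the monthly plan
Paid: the team plan 2/6 = 33.3%, the monthly plan 34/83 = 41.0% → the monthly plan
Overall: the team plan 34/54 = 63.0%, the monthly plan 38/88 = 43.2% → the team plan
(The monthly plan wins every signup group but the team plan wins overall — the monthly plan's customers skew toward the low-rate paid group.)

the team plan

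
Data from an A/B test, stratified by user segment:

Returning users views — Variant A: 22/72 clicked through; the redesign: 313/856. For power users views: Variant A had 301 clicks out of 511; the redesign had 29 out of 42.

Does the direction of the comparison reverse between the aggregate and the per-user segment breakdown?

Yes

Returning users: Variant A 22/72 = 30.6%, the redesign 313/856 = 36.6% → the redesign
Power users: Variant A 301/511 = 58.9%, the redesign 29/42 = 69.0% → the redesign
Overall: Variant A 323/583 = 55.4%, the redesign 342/898 = 38.1% → Variant A
The redesign wins each user group but Variant A wins overall — the comparison reverses. The redesign's views skew toward returning users, which has a lower base rate.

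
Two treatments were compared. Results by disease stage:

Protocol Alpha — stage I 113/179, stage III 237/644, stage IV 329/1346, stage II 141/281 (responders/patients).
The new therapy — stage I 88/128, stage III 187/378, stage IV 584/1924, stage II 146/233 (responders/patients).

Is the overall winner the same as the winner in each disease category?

Yes

Stage I: Protocol Alpha 113/179 = 63.1%, the new therapy 88/128 = 68.8% → the new therapy
Stage III: Protocol Alpha 237/644 = 36.8%, the new therapy 187/378 = 49.5% → the new therapy
Stage IV: Protocol Alpha 329/1346 = 24.4%, the new therapy 584/1924 = 30.4% → the new therapy
Stage II: Protocol Alpha 141/281 = 50.2%, the new therapy 146/233 = 62.7% → the new therapy
Overall: Protocol Alpha 820/2450 = 33.5%, the new therapy 1005/2663 = 37.7% → the new therapy
The new therapy wins overall and in every disease group — no reversal.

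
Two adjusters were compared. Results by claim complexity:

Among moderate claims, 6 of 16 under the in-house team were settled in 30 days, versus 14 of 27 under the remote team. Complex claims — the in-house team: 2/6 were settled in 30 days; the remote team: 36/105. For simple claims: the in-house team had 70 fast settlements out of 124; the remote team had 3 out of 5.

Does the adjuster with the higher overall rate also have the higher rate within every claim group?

No

Moderate: the in-house team 6/16 = 37.5%, the remote team 14/27 = 51.9% → the remote team
Complex: the in-house team 2/6 = 33.3%, the remote team 36/105 = 34.3% → the remote team
Simple: the in-house team 70/124 = 56.5%, the remote team 3/5 = 60.0% → the remote team
Overall: the in-house team 78/146 = 53.4%, the remote team 53/137 = 38.7% → the in-house team
The remote team wins each claim group but the in-house team wins overall — the comparison reverses. The remote team's claims skew toward complex, which has a lower base rate.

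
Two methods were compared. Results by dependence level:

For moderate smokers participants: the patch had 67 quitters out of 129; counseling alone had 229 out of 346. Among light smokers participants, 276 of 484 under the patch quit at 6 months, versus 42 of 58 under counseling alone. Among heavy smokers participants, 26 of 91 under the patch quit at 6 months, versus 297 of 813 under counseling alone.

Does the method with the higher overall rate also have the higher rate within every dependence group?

No

Moderate smokers: the patch 67/129 = 51.9%, counseling alone 229/346 = 66.2% → counseling alone
Light smokers: the patch 276/484 = 57.0%, counseling alone 42/58 = 72.4% → counseling alone
Heavy smokers: the patch 26/91 = 28.6%, counseling alone 297/813 = 36.5% → counseling alone
Overall: the patch 369/704 = 52.4%, counseling alone 568/1217 = 46.7% → the patch
Counseling alone wins each dependence group but the patch wins overall — the comparison reverses. Counseling alone's participants skew toward heavy smokers, which has a lower base rate.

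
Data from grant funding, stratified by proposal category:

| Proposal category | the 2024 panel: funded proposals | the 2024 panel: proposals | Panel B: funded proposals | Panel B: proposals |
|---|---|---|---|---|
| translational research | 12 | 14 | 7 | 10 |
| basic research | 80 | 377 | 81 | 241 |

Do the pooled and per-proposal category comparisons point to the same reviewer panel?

No

Translational research: the 2024 panel 12/14 = 85.7%, Panel B 7/10 = 70.0% → the 2024 panel
Basic research: the 2024 panel 80/377 = 21.2%, Panel B 81/241 = 33.6% → Panel B
Overall: the 2024 panel 92/391 = 23.5%, Panel B 88/251 = 35.1% → Panel B
Neither sweeps: the 2024 panel wins 1 of 2 groups, Panel B wins 1. Panel B wins overall but not every group — no Simpson reversal.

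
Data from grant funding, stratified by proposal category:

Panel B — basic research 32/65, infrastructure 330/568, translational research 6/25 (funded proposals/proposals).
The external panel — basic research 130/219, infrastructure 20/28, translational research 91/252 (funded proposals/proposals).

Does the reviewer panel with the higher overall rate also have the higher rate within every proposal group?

Basic research: Panel B 32/65 = 49.2%, the external panel 130/219 = 59.4% → the external panel
Infrastructure: Panel B 330/568 = 58.1%, the external panel 20/28 = 71.4% → the external panel
Translational research: Panel B 6/25 = 24.0%, the external panel 91/252 = 36.1% → the external panel
Overall: Panel B 368/658 = 55.9%, the external panel 241/499 = 48.3% → Panel B
The external panel wins each proposal group but Panel B wins overall — the comparison reverses. The external panel's proposals skew toward translational research, which has a lower base rate.

No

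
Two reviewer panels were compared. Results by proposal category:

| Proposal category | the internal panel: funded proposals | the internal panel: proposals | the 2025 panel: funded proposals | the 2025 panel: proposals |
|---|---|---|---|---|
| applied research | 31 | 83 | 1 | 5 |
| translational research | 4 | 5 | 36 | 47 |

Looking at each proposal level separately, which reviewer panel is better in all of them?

Applied research: the internal panel 31/83 = 37.3%, the 2025 panel 1/5 = 20.0% → the internal panel
Translational research: the internal panel 4/5 = 80.0%, the 2025 panel 36/47 = 76.6% → the internal panel
The internal panel has the higher rate in both groups.

the internal panel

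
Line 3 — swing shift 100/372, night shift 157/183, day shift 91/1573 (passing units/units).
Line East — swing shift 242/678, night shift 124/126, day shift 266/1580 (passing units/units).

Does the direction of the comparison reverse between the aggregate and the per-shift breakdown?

Swing shift: Line 3 100/372 = 26.9%, Line East 242/678 = 35.7% → Line East
Night shift: Line 3 157/183 = 85.8%, Line East 124/126 = 98.4% → Line East
Day shift: Line 3 91/1573 = 5.8%, Line East 266/1580 = 16.8% → Line East
Overall: Line 3 348/2128 = 16.4%, Line East 632/2384 = 26.5% → Line East
Line East wins overall and in every shift group — no reversal.

No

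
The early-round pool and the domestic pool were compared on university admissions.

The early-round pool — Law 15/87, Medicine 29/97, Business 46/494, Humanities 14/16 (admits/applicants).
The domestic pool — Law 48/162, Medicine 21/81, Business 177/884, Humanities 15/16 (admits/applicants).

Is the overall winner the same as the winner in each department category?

No

Law: the early-round pool 15/87 = 17.2%, the domestic pool 48/162 = 29.6% → the domestic pool
Medicine: the early-round pool 29/97 = 29.9%, the domestic pool 21/81 = 25.9% → the early-round pool
Business: the early-round pool 46/494 = 9.3%, the domestic pool 177/884 = 20.0% → the domestic pool
Humanities: the early-round pool 14/16 = 87.5%, the domestic pool 15/16 = 93.8% → the domestic pool
Overall: the early-round pool 104/694 = 15.0%, the domestic pool 261/1143 = 22.8% → the domestic pool
Neither sweeps: the early-round pool wins 1 of 4 groups, the domestic pool wins 3. The domestic pool wins overall but not every group — no Simpson reversal.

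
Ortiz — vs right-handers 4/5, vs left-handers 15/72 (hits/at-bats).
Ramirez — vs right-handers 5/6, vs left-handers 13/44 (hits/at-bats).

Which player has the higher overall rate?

Vs right-handers: Ortiz 4/5 = 80.0%, Ramirez 5/6 = 83.3% → Ramirez
Vs left-handers: Ortiz 15/72 = 20.8%, Ramirez 13/44 = 29.5% → Ramirez
Overall: Ortiz 19/77 = 24.7%, Ramirez 18/50 = 36.0% → Ramirez

Ramirez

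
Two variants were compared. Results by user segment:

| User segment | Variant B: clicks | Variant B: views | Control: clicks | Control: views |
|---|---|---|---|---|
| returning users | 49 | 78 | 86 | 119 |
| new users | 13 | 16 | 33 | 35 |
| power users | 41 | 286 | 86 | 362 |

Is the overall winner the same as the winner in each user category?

Yes

Returning users: Variant B 49/78 = 62.8%, Control 86/119 = 72.3% → Control
New users: Variant B 13/16 = 81.2%, Control 33/35 = 94.3% → Control
Power users: Variant B 41/286 = 14.3%, Control 86/362 = 23.8% → Control
Overall: Variant B 103/380 = 27.1%, Control 205/516 = 39.7% → Control
Control wins overall and in every user group — no reversal.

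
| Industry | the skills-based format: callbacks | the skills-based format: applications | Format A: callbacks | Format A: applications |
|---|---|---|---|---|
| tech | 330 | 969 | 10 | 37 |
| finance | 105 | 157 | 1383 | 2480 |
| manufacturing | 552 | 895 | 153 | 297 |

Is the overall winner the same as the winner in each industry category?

Tech: the skills-based format 330/969 = 34.1%, Format A 10/37 = 27.0% → the skills-based format
Finance: the skills-based format 105/157 = 66.9%, Format A 1383/2480 = 55.8% → the skills-based format
Manufacturing: the skills-based format 552/895 = 61.7%, Format A 153/297 = 51.5% → the skills-based format
Overall: the skills-based format 987/2021 = 48.8%, Format A 1546/2814 = 54.9% → Format A
The skills-based format wins each industry group but Format A wins overall — the comparison reverses. The skills-based format's applications skew toward tech, which has a lower base rate.

No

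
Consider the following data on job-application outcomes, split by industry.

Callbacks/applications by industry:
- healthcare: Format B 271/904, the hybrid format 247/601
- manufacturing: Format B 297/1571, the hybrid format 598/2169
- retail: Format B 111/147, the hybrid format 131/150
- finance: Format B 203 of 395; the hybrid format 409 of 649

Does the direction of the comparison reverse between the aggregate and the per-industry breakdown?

No

Healthcare: Format B 271/904 = 30.0%, the hybrid format 247/601 = 41.1% → the hybrid format
Manufacturing: Format B 297/1571 = 18.9%, the hybrid format 598/2169 = 27.6% → the hybrid format
Retail: Format B 111/147 = 75.5%, the hybrid format 131/150 = 87.3% → the hybrid format
Finance: Format B 203/395 = 51.4%, the hybrid format 409/649 = 63.0% → the hybrid format
Overall: Format B 882/3017 = 29.2%, the hybrid format 1385/3569 = 38.8% → the hybrid format
The hybrid format wins overall and in every industry group — no reversal.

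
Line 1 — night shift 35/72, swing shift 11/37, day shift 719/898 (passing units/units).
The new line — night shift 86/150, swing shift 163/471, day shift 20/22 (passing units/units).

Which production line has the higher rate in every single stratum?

the new line

Night shift: Line 1 35/72 = 48.6%, the new line 86/150 = 57.3% → the new line
Swing shift: Line 1 11/37 = 29.7%, the new line 163/471 = 34.6% → the new line
Day shift: Line 1 719/898 = 80.1%, the new line 20/22 = 90.9% → the new line
The new line has the higher rate in all 3 groups.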